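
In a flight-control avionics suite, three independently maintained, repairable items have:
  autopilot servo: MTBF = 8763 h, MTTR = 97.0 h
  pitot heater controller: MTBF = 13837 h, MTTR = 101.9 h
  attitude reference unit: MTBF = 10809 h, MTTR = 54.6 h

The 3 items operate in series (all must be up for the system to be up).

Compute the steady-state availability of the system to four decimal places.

0.9769

A(autopilot servo) = MTBF/(MTBF+MTTR) = 8763/(8763+97.0) = 0.989052
A(pitot heater controller) = MTBF/(MTBF+MTTR) = 13837/(13837+101.9) = 0.992690
A(attitude reference unit) = MTBF/(MTBF+MTTR) = 10809/(10809+54.6) = 0.994974
Series availability: 0.989052 × 0.992690 × 0.994974 = 0.9769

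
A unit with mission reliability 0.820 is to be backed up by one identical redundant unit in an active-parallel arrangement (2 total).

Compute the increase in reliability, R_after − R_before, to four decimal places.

0.1476

R_before = 0.820
R_after = 1 − (1 − 0.820)^2 = 0.9676
ΔR = 0.9676 − 0.820 = 0.1476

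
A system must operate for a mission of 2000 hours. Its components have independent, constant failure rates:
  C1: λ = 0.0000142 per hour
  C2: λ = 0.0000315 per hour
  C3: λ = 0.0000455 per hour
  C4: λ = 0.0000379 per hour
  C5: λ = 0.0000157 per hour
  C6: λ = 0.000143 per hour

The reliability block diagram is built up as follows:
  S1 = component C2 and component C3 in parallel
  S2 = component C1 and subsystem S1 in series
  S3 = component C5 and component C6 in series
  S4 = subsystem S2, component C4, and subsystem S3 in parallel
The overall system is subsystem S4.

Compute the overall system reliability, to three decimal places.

0.999

R(C1) = exp(−0.0000142 × 2000) = 0.97200
R(C2) = exp(−0.0000315 × 2000) = 0.93894
R(C3) = exp(−0.0000455 × 2000) = 0.91302
R(C4) = exp(−0.0000379 × 2000) = 0.92700
R(C5) = exp(−0.0000157 × 2000) = 0.96909
R(C6) = exp(−0.000143 × 2000) = 0.75126
Parallel (C2 and C3): 1 − (1 − 0.93894)(1 − 0.91302) = 0.99469
Series (C1 and [0.99469]): 0.97200 × 0.99469 = 0.96684
Series (C5 and C6): 0.96909 × 0.75126 = 0.72804
Parallel ([0.96684], C4, and [0.72804]): 1 − (1 − 0.96684)(1 − 0.92700)(1 − 0.72804) = 0.999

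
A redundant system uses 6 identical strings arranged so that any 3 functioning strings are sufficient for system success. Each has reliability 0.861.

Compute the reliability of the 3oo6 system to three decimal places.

R = Σ_{i=3}^{6} C(6,i) p^i (1−p)^{6−i} with p = 0.861
C(6,3)·0.861^3·0.139^3 = 0.03428
C(6,4)·0.861^4·0.139^2 = 0.15927
C(6,5)·0.861^5·0.139^1 = 0.39462
C(6,6)·0.861^6·0.139^0 = 0.40740
Sum = 0.996

0.996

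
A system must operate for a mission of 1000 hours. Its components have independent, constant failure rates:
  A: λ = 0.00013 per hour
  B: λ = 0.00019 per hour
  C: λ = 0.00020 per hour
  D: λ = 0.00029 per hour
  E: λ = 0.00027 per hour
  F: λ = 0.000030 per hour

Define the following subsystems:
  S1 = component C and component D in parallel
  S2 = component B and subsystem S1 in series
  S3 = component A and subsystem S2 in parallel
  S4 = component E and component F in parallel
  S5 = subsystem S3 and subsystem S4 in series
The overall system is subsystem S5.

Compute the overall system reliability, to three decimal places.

R(A) = exp(−0.00013 × 1000) = 0.87810
R(B) = exp(−0.00019 × 1000) = 0.82696
R(C) = exp(−0.00020 × 1000) = 0.81873
R(D) = exp(−0.00029 × 1000) = 0.74826
R(E) = exp(−0.00027 × 1000) = 0.76338
R(F) = exp(−0.000030 × 1000) = 0.97045
Parallel (C and D): 1 − (1 − 0.81873)(1 − 0.74826) = 0.95437
Series (B and [0.95437]): 0.82696 × 0.95437 = 0.78923
Parallel (A and [0.78923]): 1 − (1 − 0.87810)(1 − 0.78923) = 0.97431
Parallel (E and F): 1 − (1 − 0.76338)(1 − 0.97045) = 0.99301
Series ([0.97431] and [0.99301]): 0.97431 × 0.99301 = 0.967

0.967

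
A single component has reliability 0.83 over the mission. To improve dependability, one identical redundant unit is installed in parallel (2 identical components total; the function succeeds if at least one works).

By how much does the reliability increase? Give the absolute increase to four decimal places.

0.1411

R_before = 0.83
R_after = 1 − (1 − 0.83)^2 = 0.9711
ΔR = 0.9711 − 0.83 = 0.1411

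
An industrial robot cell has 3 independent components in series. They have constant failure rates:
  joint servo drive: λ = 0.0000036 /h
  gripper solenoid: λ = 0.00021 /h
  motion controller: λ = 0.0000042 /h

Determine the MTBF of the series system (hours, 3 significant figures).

Series of exponential components: λ_sys = Σ λ_i
λ_sys = 0.0000036 + 0.00021 + 0.0000042 = 2.1780e-04 /h
MTBF = 1 / λ_sys = 4590 h

4590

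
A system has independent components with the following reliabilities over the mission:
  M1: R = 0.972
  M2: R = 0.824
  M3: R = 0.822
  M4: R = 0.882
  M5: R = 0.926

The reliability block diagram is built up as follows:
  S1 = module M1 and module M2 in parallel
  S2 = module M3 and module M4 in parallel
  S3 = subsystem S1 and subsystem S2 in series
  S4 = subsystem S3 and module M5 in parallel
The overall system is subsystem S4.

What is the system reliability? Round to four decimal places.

Parallel (M1 and M2): 1 − (1 − 0.972000)(1 − 0.824000) = 0.995072
Parallel (M3 and M4): 1 − (1 − 0.822000)(1 − 0.882000) = 0.978996
Series ([0.995072] and [0.978996]): 0.995072 × 0.978996 = 0.974172
Parallel ([0.974172] and M5): 1 − (1 − 0.974172)(1 − 0.926000) = 0.9981

0.9981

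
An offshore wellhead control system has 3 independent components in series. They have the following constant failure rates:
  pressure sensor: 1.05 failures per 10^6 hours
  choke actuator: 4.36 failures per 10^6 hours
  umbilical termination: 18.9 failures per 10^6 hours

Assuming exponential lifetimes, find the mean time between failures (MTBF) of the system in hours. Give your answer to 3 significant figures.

Series of exponential components: λ_sys = Σ λ_i
λ_sys = 0.00000105 + 0.00000436 + 0.0000189 = 2.4310e-05 /h
MTBF = 1 / λ_sys = 41100 h

41100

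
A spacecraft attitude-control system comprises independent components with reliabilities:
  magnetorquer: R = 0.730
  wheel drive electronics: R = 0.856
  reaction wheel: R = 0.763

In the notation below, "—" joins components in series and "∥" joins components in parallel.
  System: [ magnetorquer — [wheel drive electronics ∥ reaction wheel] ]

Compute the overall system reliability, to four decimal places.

Parallel (wheel drive electronics and reaction wheel): 1 − (1 − 0.856000)(1 − 0.763000) = 0.965872
Series (magnetorquer and [0.965872]): 0.730000 × 0.965872 = 0.7051

0.7051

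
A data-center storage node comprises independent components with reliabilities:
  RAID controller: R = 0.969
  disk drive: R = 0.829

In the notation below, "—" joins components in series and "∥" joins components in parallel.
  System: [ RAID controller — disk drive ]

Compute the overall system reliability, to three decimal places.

Series (RAID controller and disk drive): 0.96900 × 0.82900 = 0.803

0.803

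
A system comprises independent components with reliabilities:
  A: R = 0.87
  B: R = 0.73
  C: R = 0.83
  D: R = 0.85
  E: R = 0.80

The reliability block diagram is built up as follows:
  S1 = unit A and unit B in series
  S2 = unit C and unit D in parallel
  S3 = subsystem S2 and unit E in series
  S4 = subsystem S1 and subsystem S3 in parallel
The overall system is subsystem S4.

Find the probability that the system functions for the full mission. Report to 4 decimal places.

Series (A and B): 0.870000 × 0.730000 = 0.635100
Parallel (C and D): 1 − (1 − 0.830000)(1 − 0.850000) = 0.974500
Series ([0.974500] and E): 0.974500 × 0.800000 = 0.779600
Parallel ([0.635100] and [0.779600]): 1 − (1 − 0.635100)(1 − 0.779600) = 0.9196

0.9196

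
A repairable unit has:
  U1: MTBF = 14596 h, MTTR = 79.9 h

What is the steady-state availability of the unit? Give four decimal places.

A(U1) = MTBF/(MTBF+MTTR) = 14596/(14596+79.9) = 0.9946

0.9946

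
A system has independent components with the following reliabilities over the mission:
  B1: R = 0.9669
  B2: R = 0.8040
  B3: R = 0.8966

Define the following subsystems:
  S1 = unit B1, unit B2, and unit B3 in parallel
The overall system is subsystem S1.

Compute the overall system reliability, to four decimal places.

0.9993

Parallel (B1, B2, and B3): 1 − (1 − 0.966900)(1 − 0.804000)(1 − 0.896600) = 0.9993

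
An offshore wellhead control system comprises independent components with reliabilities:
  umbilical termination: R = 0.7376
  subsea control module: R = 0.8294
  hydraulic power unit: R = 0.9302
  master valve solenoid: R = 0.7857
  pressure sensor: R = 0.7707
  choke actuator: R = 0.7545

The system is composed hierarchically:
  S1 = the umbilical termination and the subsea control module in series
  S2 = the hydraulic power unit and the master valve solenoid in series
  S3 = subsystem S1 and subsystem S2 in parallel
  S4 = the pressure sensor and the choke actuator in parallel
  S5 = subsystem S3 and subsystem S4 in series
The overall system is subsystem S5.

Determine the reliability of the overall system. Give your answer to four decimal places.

Series (umbilical termination and subsea control module): 0.737600 × 0.829400 = 0.611765
Series (hydraulic power unit and master valve solenoid): 0.930200 × 0.785700 = 0.730858
Parallel ([0.611765] and [0.730858]): 1 − (1 − 0.611765)(1 − 0.730858) = 0.895510
Parallel (pressure sensor and choke actuator): 1 − (1 − 0.770700)(1 − 0.754500) = 0.943707
Series ([0.895510] and [0.943707]): 0.895510 × 0.943707 = 0.8451

0.8451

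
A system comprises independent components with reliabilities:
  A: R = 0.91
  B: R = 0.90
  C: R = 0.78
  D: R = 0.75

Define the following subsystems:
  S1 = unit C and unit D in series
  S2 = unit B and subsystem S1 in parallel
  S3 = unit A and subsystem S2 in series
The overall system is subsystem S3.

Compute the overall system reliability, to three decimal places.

0.872

Series (C and D): 0.78000 × 0.75000 = 0.58500
Parallel (B and [0.58500]): 1 − (1 − 0.90000)(1 − 0.58500) = 0.95850
Series (A and [0.95850]): 0.91000 × 0.95850 = 0.872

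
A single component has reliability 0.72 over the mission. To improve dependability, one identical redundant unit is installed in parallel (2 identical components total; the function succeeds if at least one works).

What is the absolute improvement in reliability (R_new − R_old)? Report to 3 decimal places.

0.202

R_before = 0.72
R_after = 1 − (1 − 0.72)^2 = 0.922
ΔR = 0.922 − 0.72 = 0.202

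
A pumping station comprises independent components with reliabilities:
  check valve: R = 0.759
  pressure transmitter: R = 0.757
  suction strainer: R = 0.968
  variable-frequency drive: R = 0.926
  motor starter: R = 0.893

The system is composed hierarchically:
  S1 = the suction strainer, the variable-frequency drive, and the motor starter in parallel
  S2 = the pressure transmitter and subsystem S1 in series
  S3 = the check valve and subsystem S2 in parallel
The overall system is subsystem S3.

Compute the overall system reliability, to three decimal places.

0.941

Parallel (suction strainer, variable-frequency drive, and motor starter): 1 − (1 − 0.96800)(1 − 0.92600)(1 − 0.89300) = 0.99975
Series (pressure transmitter and [0.99975]): 0.75700 × 0.99975 = 0.75681
Parallel (check valve and [0.75681]): 1 − (1 − 0.75900)(1 − 0.75681) = 0.941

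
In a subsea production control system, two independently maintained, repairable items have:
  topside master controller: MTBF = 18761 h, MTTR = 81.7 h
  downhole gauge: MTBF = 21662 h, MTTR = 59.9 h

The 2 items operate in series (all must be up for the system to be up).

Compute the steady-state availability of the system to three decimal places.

0.993

A(topside master controller) = MTBF/(MTBF+MTTR) = 18761/(18761+81.7) = 0.995664
A(downhole gauge) = MTBF/(MTBF+MTTR) = 21662/(21662+59.9) = 0.997242
Series availability: 0.995664 × 0.997242 = 0.993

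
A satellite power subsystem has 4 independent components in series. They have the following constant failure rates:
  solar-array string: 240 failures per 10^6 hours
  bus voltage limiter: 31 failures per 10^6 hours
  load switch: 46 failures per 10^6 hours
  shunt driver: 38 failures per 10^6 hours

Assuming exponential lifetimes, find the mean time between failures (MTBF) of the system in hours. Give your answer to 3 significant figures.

2820

Series of exponential components: λ_sys = Σ λ_i
λ_sys = 0.00024 + 0.000031 + 0.000046 + 0.000038 = 3.5500e-04 /h
MTBF = 1 / λ_sys = 2820 h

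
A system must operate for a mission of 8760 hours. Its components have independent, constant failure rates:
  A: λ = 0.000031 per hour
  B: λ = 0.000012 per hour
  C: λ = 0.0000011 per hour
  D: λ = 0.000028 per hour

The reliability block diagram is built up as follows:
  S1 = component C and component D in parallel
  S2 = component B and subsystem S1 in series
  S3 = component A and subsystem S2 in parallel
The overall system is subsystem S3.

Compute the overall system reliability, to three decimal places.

0.976

R(A) = exp(−0.000031 × 8760) = 0.76219
R(B) = exp(−0.000012 × 8760) = 0.90022
R(C) = exp(−0.0000011 × 8760) = 0.99041
R(D) = exp(−0.000028 × 8760) = 0.78249
Parallel (C and D): 1 − (1 − 0.99041)(1 − 0.78249) = 0.99791
Series (B and [0.99791]): 0.90022 × 0.99791 = 0.89834
Parallel (A and [0.89834]): 1 − (1 − 0.76219)(1 − 0.89834) = 0.976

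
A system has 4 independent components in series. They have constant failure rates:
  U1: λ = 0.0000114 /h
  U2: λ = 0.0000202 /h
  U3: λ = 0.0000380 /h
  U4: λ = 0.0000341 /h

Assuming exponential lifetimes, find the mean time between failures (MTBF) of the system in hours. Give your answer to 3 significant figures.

9640

Series of exponential components: λ_sys = Σ λ_i
λ_sys = 0.0000114 + 0.0000202 + 0.0000380 + 0.0000341 = 1.0370e-04 /h
MTBF = 1 / λ_sys = 9640 h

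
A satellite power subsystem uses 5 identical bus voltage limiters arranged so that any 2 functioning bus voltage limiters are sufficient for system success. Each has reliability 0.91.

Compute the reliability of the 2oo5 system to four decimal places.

R = Σ_{i=2}^{5} C(5,i) p^i (1−p)^{5−i} with p = 0.91
C(5,2)·0.91^2·0.09^3 = 0.006037
C(5,3)·0.91^3·0.09^2 = 0.061039
C(5,4)·0.91^4·0.09^1 = 0.308587
C(5,5)·0.91^5·0.09^0 = 0.624032
Sum = 0.9997

0.9997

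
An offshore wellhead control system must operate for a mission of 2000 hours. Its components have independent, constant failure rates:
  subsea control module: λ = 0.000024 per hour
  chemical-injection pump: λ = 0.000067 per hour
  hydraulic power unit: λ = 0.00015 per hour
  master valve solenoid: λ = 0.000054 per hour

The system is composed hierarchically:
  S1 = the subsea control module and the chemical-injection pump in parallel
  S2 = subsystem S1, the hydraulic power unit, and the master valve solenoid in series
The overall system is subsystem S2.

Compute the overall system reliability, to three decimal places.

R(subsea control module) = exp(−0.000024 × 2000) = 0.95313
R(chemical-injection pump) = exp(−0.000067 × 2000) = 0.87459
R(hydraulic power unit) = exp(−0.00015 × 2000) = 0.74082
R(master valve solenoid) = exp(−0.000054 × 2000) = 0.89763
Parallel (subsea control module and chemical-injection pump): 1 − (1 − 0.95313)(1 − 0.87459) = 0.99412
Series ([0.99412], hydraulic power unit, and master valve solenoid): 0.99412 × 0.74082 × 0.89763 = 0.661

0.661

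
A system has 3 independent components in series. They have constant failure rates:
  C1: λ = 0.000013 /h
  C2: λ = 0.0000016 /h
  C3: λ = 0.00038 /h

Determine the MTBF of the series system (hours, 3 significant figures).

2530

Series of exponential components: λ_sys = Σ λ_i
λ_sys = 0.000013 + 0.0000016 + 0.00038 = 3.9460e-04 /h
MTBF = 1 / λ_sys = 2530 h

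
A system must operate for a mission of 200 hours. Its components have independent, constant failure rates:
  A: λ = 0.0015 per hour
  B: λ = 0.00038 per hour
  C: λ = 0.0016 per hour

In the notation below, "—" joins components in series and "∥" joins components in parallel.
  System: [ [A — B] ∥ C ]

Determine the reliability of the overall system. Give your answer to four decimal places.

0.9142

R(A) = exp(−0.0015 × 200) = 0.740818
R(B) = exp(−0.00038 × 200) = 0.926816
R(C) = exp(−0.0016 × 200) = 0.726149
Series (A and B): 0.740818 × 0.926816 = 0.686602
Parallel ([0.686602] and C): 1 − (1 − 0.686602)(1 − 0.726149) = 0.9142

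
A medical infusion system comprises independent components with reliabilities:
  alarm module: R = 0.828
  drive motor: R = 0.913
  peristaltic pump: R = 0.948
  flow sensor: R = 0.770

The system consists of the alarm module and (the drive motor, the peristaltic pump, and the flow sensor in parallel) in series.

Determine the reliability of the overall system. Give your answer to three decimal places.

0.827

Parallel (drive motor, peristaltic pump, and flow sensor): 1 − (1 − 0.91300)(1 − 0.94800)(1 − 0.77000) = 0.99896
Series (alarm module and [0.99896]): 0.82800 × 0.99896 = 0.827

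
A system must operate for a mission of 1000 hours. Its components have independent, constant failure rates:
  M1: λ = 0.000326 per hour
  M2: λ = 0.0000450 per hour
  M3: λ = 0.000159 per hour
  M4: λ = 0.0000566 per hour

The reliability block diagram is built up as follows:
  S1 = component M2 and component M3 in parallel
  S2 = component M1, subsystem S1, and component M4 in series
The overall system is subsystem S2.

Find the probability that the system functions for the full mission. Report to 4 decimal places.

R(M1) = exp(−0.000326 × 1000) = 0.721805
R(M2) = exp(−0.0000450 × 1000) = 0.955997
R(M3) = exp(−0.000159 × 1000) = 0.852996
R(M4) = exp(−0.0000566 × 1000) = 0.944972
Parallel (M2 and M3): 1 − (1 − 0.955997)(1 − 0.852996) = 0.993531
Series (M1, [0.993531], and M4): 0.721805 × 0.993531 × 0.944972 = 0.6777

0.6777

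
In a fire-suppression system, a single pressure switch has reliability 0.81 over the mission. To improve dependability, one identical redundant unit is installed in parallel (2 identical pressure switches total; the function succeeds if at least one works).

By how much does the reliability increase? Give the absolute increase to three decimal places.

R_before = 0.81
R_after = 1 − (1 − 0.81)^2 = 0.964
ΔR = 0.964 − 0.81 = 0.154

0.154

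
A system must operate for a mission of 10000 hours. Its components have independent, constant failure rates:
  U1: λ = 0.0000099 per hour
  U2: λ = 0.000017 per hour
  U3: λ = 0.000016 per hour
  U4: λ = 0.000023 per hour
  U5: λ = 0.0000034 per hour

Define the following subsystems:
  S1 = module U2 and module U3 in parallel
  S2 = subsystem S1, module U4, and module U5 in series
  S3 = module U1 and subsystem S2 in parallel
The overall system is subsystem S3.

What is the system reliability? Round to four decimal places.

0.9765

R(U1) = exp(−0.0000099 × 10000) = 0.905743
R(U2) = exp(−0.000017 × 10000) = 0.843665
R(U3) = exp(−0.000016 × 10000) = 0.852144
R(U4) = exp(−0.000023 × 10000) = 0.794534
R(U5) = exp(−0.0000034 × 10000) = 0.966572
Parallel (U2 and U3): 1 − (1 − 0.843665)(1 − 0.852144) = 0.976885
Series ([0.976885], U4, and U5): 0.976885 × 0.794534 × 0.966572 = 0.750223
Parallel (U1 and [0.750223]): 1 − (1 − 0.905743)(1 − 0.750223) = 0.9765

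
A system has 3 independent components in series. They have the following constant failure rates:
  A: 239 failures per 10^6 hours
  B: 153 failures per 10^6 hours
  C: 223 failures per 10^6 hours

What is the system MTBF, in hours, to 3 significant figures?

1630

Series of exponential components: λ_sys = Σ λ_i
λ_sys = 0.000239 + 0.000153 + 0.000223 = 6.1500e-04 /h
MTBF = 1 / λ_sys = 1630 h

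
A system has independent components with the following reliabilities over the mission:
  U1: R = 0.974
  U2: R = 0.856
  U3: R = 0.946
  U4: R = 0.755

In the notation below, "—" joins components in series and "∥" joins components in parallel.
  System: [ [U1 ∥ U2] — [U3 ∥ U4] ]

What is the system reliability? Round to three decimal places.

Parallel (U1 and U2): 1 − (1 − 0.97400)(1 − 0.85600) = 0.99626
Parallel (U3 and U4): 1 − (1 − 0.94600)(1 − 0.75500) = 0.98677
Series ([0.99626] and [0.98677]): 0.99626 × 0.98677 = 0.983

0.983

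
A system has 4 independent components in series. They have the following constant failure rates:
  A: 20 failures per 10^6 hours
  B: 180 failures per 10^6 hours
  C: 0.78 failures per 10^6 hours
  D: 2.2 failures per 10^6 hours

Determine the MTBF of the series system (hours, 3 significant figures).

4930

Series of exponential components: λ_sys = Σ λ_i
λ_sys = 0.000020 + 0.00018 + 0.00000078 + 0.0000022 = 2.0298e-04 /h
MTBF = 1 / λ_sys = 4930 h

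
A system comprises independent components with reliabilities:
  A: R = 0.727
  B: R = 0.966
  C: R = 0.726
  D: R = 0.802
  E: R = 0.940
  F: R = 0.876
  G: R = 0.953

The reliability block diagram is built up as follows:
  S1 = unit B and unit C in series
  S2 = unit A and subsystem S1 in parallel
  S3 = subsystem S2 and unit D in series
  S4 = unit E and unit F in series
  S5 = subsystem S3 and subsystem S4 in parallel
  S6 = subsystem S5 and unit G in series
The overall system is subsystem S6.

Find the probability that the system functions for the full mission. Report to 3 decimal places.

0.909

Series (B and C): 0.96600 × 0.72600 = 0.70132
Parallel (A and [0.70132]): 1 − (1 − 0.72700)(1 − 0.70132) = 0.91846
Series ([0.91846] and D): 0.91846 × 0.80200 = 0.73660
Series (E and F): 0.94000 × 0.87600 = 0.82344
Parallel ([0.73660] and [0.82344]): 1 − (1 − 0.73660)(1 − 0.82344) = 0.95349
Series ([0.95349] and G): 0.95349 × 0.95300 = 0.909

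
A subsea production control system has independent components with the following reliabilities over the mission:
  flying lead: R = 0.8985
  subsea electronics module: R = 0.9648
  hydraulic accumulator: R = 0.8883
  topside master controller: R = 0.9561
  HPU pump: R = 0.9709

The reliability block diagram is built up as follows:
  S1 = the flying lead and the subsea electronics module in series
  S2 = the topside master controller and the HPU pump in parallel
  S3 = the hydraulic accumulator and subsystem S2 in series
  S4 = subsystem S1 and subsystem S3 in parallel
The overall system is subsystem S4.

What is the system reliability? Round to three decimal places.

0.985

Series (flying lead and subsea electronics module): 0.89850 × 0.96480 = 0.86687
Parallel (topside master controller and HPU pump): 1 − (1 − 0.95610)(1 − 0.97090) = 0.99872
Series (hydraulic accumulator and [0.99872]): 0.88830 × 0.99872 = 0.88716
Parallel ([0.86687] and [0.88716]): 1 − (1 − 0.86687)(1 − 0.88716) = 0.985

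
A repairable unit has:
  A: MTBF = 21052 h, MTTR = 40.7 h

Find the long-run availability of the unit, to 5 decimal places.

0.99807

A(A) = MTBF/(MTBF+MTTR) = 21052/(21052+40.7) = 0.99807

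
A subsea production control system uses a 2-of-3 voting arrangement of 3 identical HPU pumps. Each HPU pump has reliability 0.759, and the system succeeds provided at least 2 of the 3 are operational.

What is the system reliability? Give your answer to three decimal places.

0.854

R = Σ_{i=2}^{3} C(3,i) p^i (1−p)^{3−i} with p = 0.759
C(3,2)·0.759^2·0.241^1 = 0.41651
C(3,3)·0.759^3·0.241^0 = 0.43725
Sum = 0.854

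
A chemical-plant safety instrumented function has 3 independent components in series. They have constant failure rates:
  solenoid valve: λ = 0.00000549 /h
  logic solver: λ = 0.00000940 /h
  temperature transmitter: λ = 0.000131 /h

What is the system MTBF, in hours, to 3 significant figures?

Series of exponential components: λ_sys = Σ λ_i
λ_sys = 0.00000549 + 0.00000940 + 0.000131 = 1.4589e-04 /h
MTBF = 1 / λ_sys = 6850 h

6850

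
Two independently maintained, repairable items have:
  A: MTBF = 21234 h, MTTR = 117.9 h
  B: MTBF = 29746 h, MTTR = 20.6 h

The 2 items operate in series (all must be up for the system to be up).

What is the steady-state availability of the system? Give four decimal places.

0.9938

A(A) = MTBF/(MTBF+MTTR) = 21234/(21234+117.9) = 0.994478
A(B) = MTBF/(MTBF+MTTR) = 29746/(29746+20.6) = 0.999308
Series availability: 0.994478 × 0.999308 = 0.9938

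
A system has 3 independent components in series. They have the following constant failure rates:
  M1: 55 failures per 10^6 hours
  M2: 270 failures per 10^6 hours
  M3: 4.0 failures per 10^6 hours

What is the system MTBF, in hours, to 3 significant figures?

Series of exponential components: λ_sys = Σ λ_i
λ_sys = 0.000055 + 0.00027 + 0.0000040 = 3.2900e-04 /h
MTBF = 1 / λ_sys = 3040 h

3040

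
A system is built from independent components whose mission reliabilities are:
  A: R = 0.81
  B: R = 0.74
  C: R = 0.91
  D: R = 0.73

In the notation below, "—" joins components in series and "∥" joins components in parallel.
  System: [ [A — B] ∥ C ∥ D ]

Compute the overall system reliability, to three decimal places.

0.990

Series (A and B): 0.81000 × 0.74000 = 0.59940
Parallel ([0.59940], C, and D): 1 − (1 − 0.59940)(1 − 0.91000)(1 − 0.73000) = 0.990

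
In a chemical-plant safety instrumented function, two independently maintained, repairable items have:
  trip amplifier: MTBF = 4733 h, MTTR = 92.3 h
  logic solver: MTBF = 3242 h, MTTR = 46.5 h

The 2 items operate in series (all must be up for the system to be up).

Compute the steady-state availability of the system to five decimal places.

0.96700

A(trip amplifier) = MTBF/(MTBF+MTTR) = 4733/(4733+92.3) = 0.980872
A(logic solver) = MTBF/(MTBF+MTTR) = 3242/(3242+46.5) = 0.985860
Series availability: 0.980872 × 0.985860 = 0.96700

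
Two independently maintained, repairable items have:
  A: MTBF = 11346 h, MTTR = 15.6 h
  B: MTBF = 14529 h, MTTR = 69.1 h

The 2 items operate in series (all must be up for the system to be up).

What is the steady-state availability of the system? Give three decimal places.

0.994

A(A) = MTBF/(MTBF+MTTR) = 11346/(11346+15.6) = 0.998627
A(B) = MTBF/(MTBF+MTTR) = 14529/(14529+69.1) = 0.995267
Series availability: 0.998627 × 0.995267 = 0.994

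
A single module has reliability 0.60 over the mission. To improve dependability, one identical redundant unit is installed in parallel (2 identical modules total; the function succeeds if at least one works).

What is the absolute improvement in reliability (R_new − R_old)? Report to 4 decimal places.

0.2400

R_before = 0.60
R_after = 1 − (1 − 0.60)^2 = 0.8400
ΔR = 0.8400 − 0.60 = 0.2400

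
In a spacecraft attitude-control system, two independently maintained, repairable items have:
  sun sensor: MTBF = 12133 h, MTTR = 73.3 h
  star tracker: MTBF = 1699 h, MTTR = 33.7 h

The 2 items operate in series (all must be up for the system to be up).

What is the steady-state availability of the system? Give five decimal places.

0.97466

A(sun sensor) = MTBF/(MTBF+MTTR) = 12133/(12133+73.3) = 0.993995
A(star tracker) = MTBF/(MTBF+MTTR) = 1699/(1699+33.7) = 0.980551
Series availability: 0.993995 × 0.980551 = 0.97466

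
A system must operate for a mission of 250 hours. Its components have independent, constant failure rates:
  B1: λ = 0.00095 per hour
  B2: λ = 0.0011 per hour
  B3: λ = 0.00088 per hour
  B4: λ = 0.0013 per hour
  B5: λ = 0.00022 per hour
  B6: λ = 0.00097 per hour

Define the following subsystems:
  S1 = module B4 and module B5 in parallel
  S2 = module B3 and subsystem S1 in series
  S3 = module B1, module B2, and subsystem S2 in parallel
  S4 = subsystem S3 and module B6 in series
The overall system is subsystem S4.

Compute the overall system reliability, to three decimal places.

0.776

R(B1) = exp(−0.00095 × 250) = 0.78860
R(B2) = exp(−0.0011 × 250) = 0.75957
R(B3) = exp(−0.00088 × 250) = 0.80252
R(B4) = exp(−0.0013 × 250) = 0.72253
R(B5) = exp(−0.00022 × 250) = 0.94649
R(B6) = exp(−0.00097 × 250) = 0.78466
Parallel (B4 and B5): 1 − (1 − 0.72253)(1 − 0.94649) = 0.98515
Series (B3 and [0.98515]): 0.80252 × 0.98515 = 0.79060
Parallel (B1, B2, and [0.79060]): 1 − (1 − 0.78860)(1 − 0.75957)(1 − 0.79060) = 0.98936
Series ([0.98936] and B6): 0.98936 × 0.78466 = 0.776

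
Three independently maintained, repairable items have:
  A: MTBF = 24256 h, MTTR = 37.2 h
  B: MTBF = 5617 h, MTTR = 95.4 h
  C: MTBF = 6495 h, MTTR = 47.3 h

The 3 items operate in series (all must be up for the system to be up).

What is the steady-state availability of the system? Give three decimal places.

0.975

A(A) = MTBF/(MTBF+MTTR) = 24256/(24256+37.2) = 0.998469
A(B) = MTBF/(MTBF+MTTR) = 5617/(5617+95.4) = 0.983299
A(C) = MTBF/(MTBF+MTTR) = 6495/(6495+47.3) = 0.992770
Series availability: 0.998469 × 0.983299 × 0.992770 = 0.975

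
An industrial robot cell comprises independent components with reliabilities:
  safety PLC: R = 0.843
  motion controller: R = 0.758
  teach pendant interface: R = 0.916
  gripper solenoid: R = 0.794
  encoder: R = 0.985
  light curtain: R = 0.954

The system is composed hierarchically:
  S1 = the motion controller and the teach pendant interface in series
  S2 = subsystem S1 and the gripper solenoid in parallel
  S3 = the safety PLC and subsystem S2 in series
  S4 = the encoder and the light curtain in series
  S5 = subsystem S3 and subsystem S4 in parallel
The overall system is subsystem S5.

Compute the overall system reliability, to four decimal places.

0.9873

Series (motion controller and teach pendant interface): 0.758000 × 0.916000 = 0.694328
Parallel ([0.694328] and gripper solenoid): 1 − (1 − 0.694328)(1 − 0.794000) = 0.937032
Series (safety PLC and [0.937032]): 0.843000 × 0.937032 = 0.789918
Series (encoder and light curtain): 0.985000 × 0.954000 = 0.939690
Parallel ([0.789918] and [0.939690]): 1 − (1 − 0.789918)(1 − 0.939690) = 0.9873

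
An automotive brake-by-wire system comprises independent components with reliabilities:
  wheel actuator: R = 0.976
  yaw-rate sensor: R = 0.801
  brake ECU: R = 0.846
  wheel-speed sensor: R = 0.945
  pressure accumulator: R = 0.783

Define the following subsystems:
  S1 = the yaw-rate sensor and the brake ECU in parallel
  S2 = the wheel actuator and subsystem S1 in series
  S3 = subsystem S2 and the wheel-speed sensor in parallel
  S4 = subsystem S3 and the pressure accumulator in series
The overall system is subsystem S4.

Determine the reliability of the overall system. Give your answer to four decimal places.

0.7807

Parallel (yaw-rate sensor and brake ECU): 1 − (1 − 0.801000)(1 − 0.846000) = 0.969354
Series (wheel actuator and [0.969354]): 0.976000 × 0.969354 = 0.946090
Parallel ([0.946090] and wheel-speed sensor): 1 − (1 − 0.946090)(1 − 0.945000) = 0.997035
Series ([0.997035] and pressure accumulator): 0.997035 × 0.783000 = 0.7807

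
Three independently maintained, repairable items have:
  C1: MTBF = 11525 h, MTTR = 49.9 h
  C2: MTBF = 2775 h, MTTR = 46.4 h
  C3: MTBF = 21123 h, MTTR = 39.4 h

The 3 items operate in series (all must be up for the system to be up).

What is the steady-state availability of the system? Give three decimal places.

0.977

A(C1) = MTBF/(MTBF+MTTR) = 11525/(11525+49.9) = 0.995689
A(C2) = MTBF/(MTBF+MTTR) = 2775/(2775+46.4) = 0.983554
A(C3) = MTBF/(MTBF+MTTR) = 21123/(21123+39.4) = 0.998138
Series availability: 0.995689 × 0.983554 × 0.998138 = 0.977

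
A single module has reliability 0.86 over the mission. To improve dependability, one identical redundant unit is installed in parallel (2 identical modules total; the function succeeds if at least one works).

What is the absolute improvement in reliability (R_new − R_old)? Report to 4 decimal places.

0.1204

R_before = 0.86
R_after = 1 − (1 − 0.86)^2 = 0.9804
ΔR = 0.9804 − 0.86 = 0.1204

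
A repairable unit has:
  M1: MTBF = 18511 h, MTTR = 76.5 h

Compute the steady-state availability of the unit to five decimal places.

A(M1) = MTBF/(MTBF+MTTR) = 18511/(18511+76.5) = 0.99588

0.99588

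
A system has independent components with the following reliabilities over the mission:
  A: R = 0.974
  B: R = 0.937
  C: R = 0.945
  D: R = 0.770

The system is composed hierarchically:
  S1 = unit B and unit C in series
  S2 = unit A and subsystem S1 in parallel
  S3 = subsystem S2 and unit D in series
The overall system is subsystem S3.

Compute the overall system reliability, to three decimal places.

Series (B and C): 0.93700 × 0.94500 = 0.88547
Parallel (A and [0.88547]): 1 − (1 − 0.97400)(1 − 0.88547) = 0.99702
Series ([0.99702] and D): 0.99702 × 0.77000 = 0.768

0.768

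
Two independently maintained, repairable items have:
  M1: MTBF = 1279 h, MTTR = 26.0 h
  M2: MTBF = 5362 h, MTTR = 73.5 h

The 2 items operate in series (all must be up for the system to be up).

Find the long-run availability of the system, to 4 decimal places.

0.9668

A(M1) = MTBF/(MTBF+MTTR) = 1279/(1279+26.0) = 0.980077
A(M2) = MTBF/(MTBF+MTTR) = 5362/(5362+73.5) = 0.986478
Series availability: 0.980077 × 0.986478 = 0.9668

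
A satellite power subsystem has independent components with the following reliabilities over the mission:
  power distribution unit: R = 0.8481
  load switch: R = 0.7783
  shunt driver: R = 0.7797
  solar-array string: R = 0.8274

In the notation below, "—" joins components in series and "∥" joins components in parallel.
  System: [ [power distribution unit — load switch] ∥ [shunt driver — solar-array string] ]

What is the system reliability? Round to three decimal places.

Series (power distribution unit and load switch): 0.84810 × 0.77830 = 0.66008
Series (shunt driver and solar-array string): 0.77970 × 0.82740 = 0.64512
Parallel ([0.66008] and [0.64512]): 1 − (1 − 0.66008)(1 − 0.64512) = 0.879

0.879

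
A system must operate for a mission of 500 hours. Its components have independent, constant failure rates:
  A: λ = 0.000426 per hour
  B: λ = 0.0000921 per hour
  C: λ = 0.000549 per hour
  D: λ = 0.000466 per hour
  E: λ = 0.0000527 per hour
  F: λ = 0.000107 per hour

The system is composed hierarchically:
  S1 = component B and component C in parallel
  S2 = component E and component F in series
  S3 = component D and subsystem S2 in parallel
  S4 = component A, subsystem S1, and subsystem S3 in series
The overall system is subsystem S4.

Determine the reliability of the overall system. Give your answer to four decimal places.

0.7867

R(A) = exp(−0.000426 × 500) = 0.808156
R(B) = exp(−0.0000921 × 500) = 0.954994
R(C) = exp(−0.000549 × 500) = 0.759952
R(D) = exp(−0.000466 × 500) = 0.792154
R(E) = exp(−0.0000527 × 500) = 0.973994
R(F) = exp(−0.000107 × 500) = 0.947906
Parallel (B and C): 1 − (1 − 0.954994)(1 − 0.759952) = 0.989196
Series (E and F): 0.973994 × 0.947906 = 0.923255
Parallel (D and [0.923255]): 1 − (1 − 0.792154)(1 − 0.923255) = 0.984049
Series (A, [0.989196], and [0.984049]): 0.808156 × 0.989196 × 0.984049 = 0.7867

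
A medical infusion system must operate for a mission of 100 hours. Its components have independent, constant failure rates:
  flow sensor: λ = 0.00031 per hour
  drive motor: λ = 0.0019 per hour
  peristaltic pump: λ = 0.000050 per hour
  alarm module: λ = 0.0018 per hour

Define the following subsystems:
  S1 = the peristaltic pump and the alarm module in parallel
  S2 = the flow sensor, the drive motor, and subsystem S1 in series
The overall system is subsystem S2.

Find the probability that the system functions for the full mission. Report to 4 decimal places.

R(flow sensor) = exp(−0.00031 × 100) = 0.969476
R(drive motor) = exp(−0.0019 × 100) = 0.826959
R(peristaltic pump) = exp(−0.000050 × 100) = 0.995012
R(alarm module) = exp(−0.0018 × 100) = 0.835270
Parallel (peristaltic pump and alarm module): 1 − (1 − 0.995012)(1 − 0.835270) = 0.999178
Series (flow sensor, drive motor, and [0.999178]): 0.969476 × 0.826959 × 0.999178 = 0.8011

0.8011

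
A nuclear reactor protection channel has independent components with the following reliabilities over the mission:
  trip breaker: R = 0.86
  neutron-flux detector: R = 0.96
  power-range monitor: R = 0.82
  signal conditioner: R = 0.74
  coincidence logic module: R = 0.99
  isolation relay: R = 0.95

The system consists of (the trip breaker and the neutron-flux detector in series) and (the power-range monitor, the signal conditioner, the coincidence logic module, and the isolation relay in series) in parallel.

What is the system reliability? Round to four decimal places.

Series (trip breaker and neutron-flux detector): 0.860000 × 0.960000 = 0.825600
Series (power-range monitor, signal conditioner, coincidence logic module, and isolation relay): 0.820000 × 0.740000 × 0.990000 × 0.950000 = 0.570695
Parallel ([0.825600] and [0.570695]): 1 − (1 − 0.825600)(1 − 0.570695) = 0.9251

0.9251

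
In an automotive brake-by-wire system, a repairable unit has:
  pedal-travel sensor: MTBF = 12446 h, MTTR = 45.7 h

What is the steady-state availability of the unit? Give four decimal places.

A(pedal-travel sensor) = MTBF/(MTBF+MTTR) = 12446/(12446+45.7) = 0.9963

0.9963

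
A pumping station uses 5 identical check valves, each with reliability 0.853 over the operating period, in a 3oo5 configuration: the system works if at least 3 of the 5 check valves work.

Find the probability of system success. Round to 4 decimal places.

R = Σ_{i=3}^{5} C(5,i) p^i (1−p)^{5−i} with p = 0.853
C(5,3)·0.853^3·0.147^2 = 0.134116
C(5,4)·0.853^4·0.147^1 = 0.389120
C(5,5)·0.853^5·0.147^0 = 0.451591
Sum = 0.9748

0.9748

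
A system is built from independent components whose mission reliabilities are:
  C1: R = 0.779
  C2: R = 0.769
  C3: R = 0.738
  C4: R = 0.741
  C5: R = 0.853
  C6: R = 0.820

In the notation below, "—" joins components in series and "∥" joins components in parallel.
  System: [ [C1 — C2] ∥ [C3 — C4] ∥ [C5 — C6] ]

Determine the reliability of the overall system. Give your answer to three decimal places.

Series (C1 and C2): 0.77900 × 0.76900 = 0.59905
Series (C3 and C4): 0.73800 × 0.74100 = 0.54686
Series (C5 and C6): 0.85300 × 0.82000 = 0.69946
Parallel ([0.59905], [0.54686], and [0.69946]): 1 − (1 − 0.59905)(1 − 0.54686)(1 − 0.69946) = 0.945

0.945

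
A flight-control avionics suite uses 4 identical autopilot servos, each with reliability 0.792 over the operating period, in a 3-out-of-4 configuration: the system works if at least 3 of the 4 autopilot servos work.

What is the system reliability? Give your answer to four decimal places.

R = Σ_{i=3}^{4} C(4,i) p^i (1−p)^{4−i} with p = 0.792
C(4,3)·0.792^3·0.208^1 = 0.413332
C(4,4)·0.792^4·0.208^0 = 0.393460
Sum = 0.8068

0.8068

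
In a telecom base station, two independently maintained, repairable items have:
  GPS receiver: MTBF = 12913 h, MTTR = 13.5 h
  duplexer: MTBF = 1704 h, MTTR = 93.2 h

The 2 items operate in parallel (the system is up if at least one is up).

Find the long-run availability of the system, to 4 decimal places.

A(GPS receiver) = MTBF/(MTBF+MTTR) = 12913/(12913+13.5) = 0.998956
A(duplexer) = MTBF/(MTBF+MTTR) = 1704/(1704+93.2) = 0.948142
Parallel availability: 1 − (1 − 0.998956)(1 − 0.948142) = 0.9999

0.9999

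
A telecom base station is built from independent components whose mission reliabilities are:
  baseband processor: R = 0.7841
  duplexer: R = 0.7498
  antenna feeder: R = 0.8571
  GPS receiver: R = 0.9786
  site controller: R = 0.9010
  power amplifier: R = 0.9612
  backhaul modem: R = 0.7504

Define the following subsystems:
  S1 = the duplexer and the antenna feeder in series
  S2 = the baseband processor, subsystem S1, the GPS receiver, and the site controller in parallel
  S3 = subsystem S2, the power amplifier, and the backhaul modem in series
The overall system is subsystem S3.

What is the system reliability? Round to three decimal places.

0.721

Series (duplexer and antenna feeder): 0.74980 × 0.85710 = 0.64265
Parallel (baseband processor, [0.64265], GPS receiver, and site controller): 1 − (1 − 0.78410)(1 − 0.64265)(1 − 0.97860)(1 − 0.90100) = 0.99984
Series ([0.99984], power amplifier, and backhaul modem): 0.99984 × 0.96120 × 0.75040 = 0.721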